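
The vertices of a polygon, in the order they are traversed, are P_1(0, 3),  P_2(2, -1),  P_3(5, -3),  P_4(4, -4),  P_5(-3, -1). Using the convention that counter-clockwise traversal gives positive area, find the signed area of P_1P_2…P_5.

-20

Cross-terms: -6, -1, -8, -16, -9  ⇒  Σ = -40
Signed area = Σ/2 = -20 (negative ⇒ clockwise traversal).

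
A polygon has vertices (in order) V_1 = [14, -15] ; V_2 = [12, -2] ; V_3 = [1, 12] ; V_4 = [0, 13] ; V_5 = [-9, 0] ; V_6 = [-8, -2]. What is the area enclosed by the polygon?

297

Apply the shoelace formula: 2A = Σ (x_i·y_{i+1} − x_{i+1}·y_i), indices taken mod 6.
Cross-terms: 152, 146, 13, 117, 18, 148  ⇒  Σ = 594
Area = |Σ|/2 = 297.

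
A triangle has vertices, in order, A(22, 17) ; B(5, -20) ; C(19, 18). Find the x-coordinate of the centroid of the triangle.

Apply Gauss's area formula. First the cross-terms c_i = x_i·y_{i+1} − x_{i+1}·y_i:
  -525, 470, -73  ⇒  2A = -128, A = -64.
Then Σ (x_i + x_{i+1})·c_i = -5888, so x̄ = -5888 / (6·(-64)) = 46/3.

46/3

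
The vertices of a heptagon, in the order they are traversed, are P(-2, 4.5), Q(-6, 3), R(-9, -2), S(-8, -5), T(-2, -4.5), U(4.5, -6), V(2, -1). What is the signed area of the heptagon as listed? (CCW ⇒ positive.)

Apply the shoelace (surveyor's) formula: 2A = Σ (x_i·y_{i+1} − x_{i+1}·y_i), indices taken mod 7.
Cross-terms: 21, 39, 29, 26, 32.25, 7.5, 7  ⇒  Σ = 161.75
Signed area = Σ/2 = 80.875 (positive ⇒ counter-clockwise traversal).

80.875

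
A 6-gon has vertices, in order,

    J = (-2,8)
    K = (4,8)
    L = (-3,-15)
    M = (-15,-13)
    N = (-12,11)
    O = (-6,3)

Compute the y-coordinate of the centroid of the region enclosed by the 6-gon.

Apply the shoelace (surveyor's) formula. First the cross-terms c_i = x_i·y_{i+1} − x_{i+1}·y_i:
  -48, -36, -186, -321, 30, -42  ⇒  2A = -603, A = -301.5.
Then Σ (y_i + y_{i+1})·c_i = 5292, so ȳ = 5292 / (6·(-301.5)) = -196/67.

-196/67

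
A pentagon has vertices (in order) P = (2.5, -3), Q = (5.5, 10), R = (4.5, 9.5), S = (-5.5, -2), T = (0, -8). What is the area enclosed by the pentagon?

Apply Gauss's area formula: 2A = Σ (x_i·y_{i+1} − x_{i+1}·y_i), indices taken mod 5.
Cross-terms: 41.5, 7.25, 43.25, 44, 20  ⇒  Σ = 156
Area = |Σ|/2 = 78.

78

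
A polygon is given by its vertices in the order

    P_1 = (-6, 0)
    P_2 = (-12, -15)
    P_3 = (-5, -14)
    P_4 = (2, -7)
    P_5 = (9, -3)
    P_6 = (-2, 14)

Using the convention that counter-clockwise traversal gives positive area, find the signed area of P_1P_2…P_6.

Apply the shoelace (surveyor's) formula: 2A = Σ (x_i·y_{i+1} − x_{i+1}·y_i), indices taken mod 6.
P_1→P_2: (-6)(-15) − (-12)(0) = 90
P_2→P_3: (-12)(-14) − (-5)(-15) = 93
P_3→P_4: (-5)(-7) − (2)(-14) = 63
P_4→P_5: (2)(-3) − (9)(-7) = 57
P_5→P_6: (9)(14) − (-2)(-3) = 120
P_6→P_1: (-2)(0) − (-6)(14) = 84
Σ = 507
Signed area = Σ/2 = 253.5 (positive ⇒ counter-clockwise traversal).

253.5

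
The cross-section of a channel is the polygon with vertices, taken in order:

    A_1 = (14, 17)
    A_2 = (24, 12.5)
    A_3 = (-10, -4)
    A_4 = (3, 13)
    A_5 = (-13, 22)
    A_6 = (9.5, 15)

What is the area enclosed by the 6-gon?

269.75

Cross-terms: -233, 29, -118, 235, -404, -48.5  ⇒  Σ = -539.5
Area = |Σ|/2 = 269.75.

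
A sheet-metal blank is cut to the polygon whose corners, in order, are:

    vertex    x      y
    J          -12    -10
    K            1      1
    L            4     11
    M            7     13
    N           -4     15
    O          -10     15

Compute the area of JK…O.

253.5

Apply the shoelace formula: 2A = Σ (x_i·y_{i+1} − x_{i+1}·y_i), indices taken mod 6.
Σ = (-2) + (7) + (-25) + (157) + (90) + (280) = 507
Area = |Σ|/2 = 253.5.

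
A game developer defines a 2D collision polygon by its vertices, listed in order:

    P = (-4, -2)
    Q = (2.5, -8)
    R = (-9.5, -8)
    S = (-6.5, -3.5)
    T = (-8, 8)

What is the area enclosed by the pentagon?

Cross-terms: 37, -96, -18.75, -80, 48  ⇒  Σ = -109.75
Area = |Σ|/2 = 54.875.

54.875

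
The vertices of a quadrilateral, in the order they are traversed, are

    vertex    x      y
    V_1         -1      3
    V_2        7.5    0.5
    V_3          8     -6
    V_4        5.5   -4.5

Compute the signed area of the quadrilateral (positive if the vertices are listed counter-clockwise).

Apply the shoelace (surveyor's) formula: 2A = Σ (x_i·y_{i+1} − x_{i+1}·y_i), indices taken mod 4.
Cross-terms: -23, -49, -3, 12  ⇒  Σ = -63
Signed area = Σ/2 = -31.5 (negative ⇒ clockwise traversal).

-31.5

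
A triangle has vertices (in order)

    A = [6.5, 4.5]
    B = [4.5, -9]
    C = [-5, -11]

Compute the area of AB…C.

62.125

Σ = (-78.75) + (-94.5) + (49) = -124.25
Area = |Σ|/2 = 62.125.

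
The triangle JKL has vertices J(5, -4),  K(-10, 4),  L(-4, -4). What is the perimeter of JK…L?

|JK| = √((-15)² + (8)²) = √289 = 17
|KL| = √((6)² + (-8)²) = √100 = 10
|LJ| = √((9)² + (0)²) = √81 = 9
Perimeter = 17 + 10 + 9 = 36.

36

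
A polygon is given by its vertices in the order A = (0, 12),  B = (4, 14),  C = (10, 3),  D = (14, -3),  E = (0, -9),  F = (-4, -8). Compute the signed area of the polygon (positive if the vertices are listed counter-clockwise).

-229

Apply the shoelace (surveyor's) formula: 2A = Σ (x_i·y_{i+1} − x_{i+1}·y_i), indices taken mod 6.
Σ = (-48) + (-128) + (-72) + (-126) + (-36) + (-48) = -458
Signed area = Σ/2 = -229 (negative ⇒ clockwise traversal).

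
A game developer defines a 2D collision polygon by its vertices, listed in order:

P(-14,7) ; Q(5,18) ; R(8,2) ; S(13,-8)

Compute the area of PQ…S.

Apply the shoelace (surveyor's) formula: 2A = Σ (x_i·y_{i+1} − x_{i+1}·y_i), indices taken mod 4.
Σ = (-287) + (-134) + (-90) + (-21) = -532
Area = |Σ|/2 = 266.

266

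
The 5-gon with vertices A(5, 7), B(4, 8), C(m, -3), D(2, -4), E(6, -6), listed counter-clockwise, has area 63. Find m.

-3

Write out the shoelace sum; only the two edges meeting at C involve m:
2·Area = [(4·(-3) − m·8) + (m·(-4) − 2·(-3))] + 96
       = -12·m + 90 = 126
⇒ m = -3.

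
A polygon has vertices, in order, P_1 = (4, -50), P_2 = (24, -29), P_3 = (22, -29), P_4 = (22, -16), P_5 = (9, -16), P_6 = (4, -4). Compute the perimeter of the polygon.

|P_1P_2| = √((20)² + (21)²) = √841 = 29
|P_2P_3| = √((-2)² + (0)²) = √4 = 2
|P_3P_4| = √((0)² + (13)²) = √169 = 13
|P_4P_5| = √((-13)² + (0)²) = √169 = 13
|P_5P_6| = √((-5)² + (12)²) = √169 = 13
|P_6P_1| = √((0)² + (-46)²) = √2116 = 46
Perimeter = 29 + 2 + 13 + 13 + 13 + 46 = 116.

116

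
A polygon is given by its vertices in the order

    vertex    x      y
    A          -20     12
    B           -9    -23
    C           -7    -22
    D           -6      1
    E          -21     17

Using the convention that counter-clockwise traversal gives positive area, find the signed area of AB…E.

Cross-terms: 568, 37, -139, -81, 88  ⇒  Σ = 473
Signed area = Σ/2 = 236.5 (positive ⇒ counter-clockwise traversal).

236.5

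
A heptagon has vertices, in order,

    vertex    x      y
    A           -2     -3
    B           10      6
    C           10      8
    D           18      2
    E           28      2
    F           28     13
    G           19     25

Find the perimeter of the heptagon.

98

|AB| = √((12)² + (9)²) = √225 = 15
|BC| = √((0)² + (2)²) = √4 = 2
|CD| = √((8)² + (-6)²) = √100 = 10
|DE| = √((10)² + (0)²) = √100 = 10
|EF| = √((0)² + (11)²) = √121 = 11
|FG| = √((-9)² + (12)²) = √225 = 15
|GA| = √((-21)² + (-28)²) = √1225 = 35
Perimeter = 15 + 2 + 10 + 10 + 11 + 15 + 35 = 98.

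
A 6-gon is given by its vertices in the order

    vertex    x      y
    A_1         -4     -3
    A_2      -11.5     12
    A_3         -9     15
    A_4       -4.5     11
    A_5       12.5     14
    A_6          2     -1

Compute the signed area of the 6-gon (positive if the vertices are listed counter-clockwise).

Apply Gauss's area formula: 2A = Σ (x_i·y_{i+1} − x_{i+1}·y_i), indices taken mod 6.
A_1→A_2: (-4)(12) − (-11.5)(-3) = -82.5
A_2→A_3: (-11.5)(15) − (-9)(12) = -64.5
A_3→A_4: (-9)(11) − (-4.5)(15) = -31.5
A_4→A_5: (-4.5)(14) − (12.5)(11) = -200.5
A_5→A_6: (12.5)(-1) − (2)(14) = -40.5
A_6→A_1: (2)(-3) − (-4)(-1) = -10
Σ = -429.5
Signed area = Σ/2 = -214.75 (negative ⇒ clockwise traversal).

-214.75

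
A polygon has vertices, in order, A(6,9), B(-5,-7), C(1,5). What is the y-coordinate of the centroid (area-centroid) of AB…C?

7/3

Apply the shoelace formula. First the cross-terms c_i = x_i·y_{i+1} − x_{i+1}·y_i:
  3, -18, -21  ⇒  2A = -36, A = -18.
Then Σ (y_i + y_{i+1})·c_i = -252, so ȳ = -252 / (6·(-18)) = 7/3.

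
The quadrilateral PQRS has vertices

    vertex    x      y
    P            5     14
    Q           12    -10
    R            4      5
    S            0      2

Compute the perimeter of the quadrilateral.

60

|PQ| = √((7)² + (-24)²) = √625 = 25
|QR| = √((-8)² + (15)²) = √289 = 17
|RS| = √((-4)² + (-3)²) = √25 = 5
|SP| = √((5)² + (12)²) = √169 = 13
Perimeter = 25 + 17 + 5 + 13 = 60.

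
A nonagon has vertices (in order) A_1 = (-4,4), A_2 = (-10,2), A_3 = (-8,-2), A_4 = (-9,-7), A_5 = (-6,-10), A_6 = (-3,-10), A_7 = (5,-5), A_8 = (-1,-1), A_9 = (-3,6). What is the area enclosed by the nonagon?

121

A_1→A_2: (-4)(2) − (-10)(4) = 32
A_2→A_3: (-10)(-2) − (-8)(2) = 36
A_3→A_4: (-8)(-7) − (-9)(-2) = 38
A_4→A_5: (-9)(-10) − (-6)(-7) = 48
A_5→A_6: (-6)(-10) − (-3)(-10) = 30
A_6→A_7: (-3)(-5) − (5)(-10) = 65
A_7→A_8: (5)(-1) − (-1)(-5) = -10
A_8→A_9: (-1)(6) − (-3)(-1) = -9
A_9→A_1: (-3)(4) − (-4)(6) = 12
Σ = 242
Area = |Σ|/2 = 121.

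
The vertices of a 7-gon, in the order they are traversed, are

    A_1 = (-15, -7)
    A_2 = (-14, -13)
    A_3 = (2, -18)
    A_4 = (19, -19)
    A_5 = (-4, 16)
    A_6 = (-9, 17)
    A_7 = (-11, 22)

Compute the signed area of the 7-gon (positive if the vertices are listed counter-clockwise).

Apply the shoelace (surveyor's) formula: 2A = Σ (x_i·y_{i+1} − x_{i+1}·y_i), indices taken mod 7.
Σ = (97) + (278) + (304) + (228) + (76) + (-11) + (407) = 1379
Signed area = Σ/2 = 689.5 (positive ⇒ counter-clockwise traversal).

689.5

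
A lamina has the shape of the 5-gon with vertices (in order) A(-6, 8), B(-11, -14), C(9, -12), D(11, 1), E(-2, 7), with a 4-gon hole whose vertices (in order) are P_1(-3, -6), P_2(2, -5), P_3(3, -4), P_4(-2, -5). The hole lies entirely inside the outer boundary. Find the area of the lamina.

334

Outer boundary:
Σ = (172) + (258) + (141) + (79) + (26) = 676
Area = |Σ|/2 = 338.
Hole:
Σ = (27) + (7) + (-23) + (-3) = 8
Area = |Σ|/2 = 4.
Net area = 338 − 4 = 334.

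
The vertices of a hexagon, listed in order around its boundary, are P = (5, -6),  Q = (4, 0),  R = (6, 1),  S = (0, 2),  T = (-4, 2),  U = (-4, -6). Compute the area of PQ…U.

Apply the surveyor's formula: 2A = Σ (x_i·y_{i+1} − x_{i+1}·y_i), indices taken mod 6.
Σ = (24) + (4) + (12) + (8) + (32) + (54) = 134
Area = |Σ|/2 = 67.

67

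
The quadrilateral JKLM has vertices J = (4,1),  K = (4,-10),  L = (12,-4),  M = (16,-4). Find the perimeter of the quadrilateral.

38

|JK| = √((0)² + (-11)²) = √121 = 11
|KL| = √((8)² + (6)²) = √100 = 10
|LM| = √((4)² + (0)²) = √16 = 4
|MJ| = √((-12)² + (5)²) = √169 = 13
Perimeter = 11 + 10 + 4 + 13 = 38.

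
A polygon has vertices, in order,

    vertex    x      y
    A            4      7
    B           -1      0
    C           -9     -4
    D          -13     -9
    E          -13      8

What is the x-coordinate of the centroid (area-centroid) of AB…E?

-1549/228

Apply Gauss's area formula. First the cross-terms c_i = x_i·y_{i+1} − x_{i+1}·y_i:
  7, 4, 29, -221, -123  ⇒  2A = -304, A = -152.
Then Σ (x_i + x_{i+1})·c_i = 6196, so x̄ = 6196 / (6·(-152)) = -1549/228.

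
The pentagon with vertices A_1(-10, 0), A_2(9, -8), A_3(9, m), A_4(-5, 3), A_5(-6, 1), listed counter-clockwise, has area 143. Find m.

Write out the shoelace sum; only the two edges meeting at A_3 involve m:
2·Area = [(9·m − 9·(-8)) + (9·3 − (-5)·m)] + 103
       = 14·m + 202 = 286
⇒ m = 6.

6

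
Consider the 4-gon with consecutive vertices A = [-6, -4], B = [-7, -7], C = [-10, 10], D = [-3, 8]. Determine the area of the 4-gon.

58

Apply the shoelace (surveyor's) formula: 2A = Σ (x_i·y_{i+1} − x_{i+1}·y_i), indices taken mod 4.
Cross-terms: 14, -140, -50, 60  ⇒  Σ = -116
Area = |Σ|/2 = 58.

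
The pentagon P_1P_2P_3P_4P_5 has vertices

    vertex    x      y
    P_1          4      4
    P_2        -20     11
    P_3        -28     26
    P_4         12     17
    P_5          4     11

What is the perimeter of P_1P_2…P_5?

100

|P_1P_2| = √((-24)² + (7)²) = √625 = 25
|P_2P_3| = √((-8)² + (15)²) = √289 = 17
|P_3P_4| = √((40)² + (-9)²) = √1681 = 41
|P_4P_5| = √((-8)² + (-6)²) = √100 = 10
|P_5P_1| = √((0)² + (-7)²) = √49 = 7
Perimeter = 25 + 17 + 41 + 10 + 7 = 100.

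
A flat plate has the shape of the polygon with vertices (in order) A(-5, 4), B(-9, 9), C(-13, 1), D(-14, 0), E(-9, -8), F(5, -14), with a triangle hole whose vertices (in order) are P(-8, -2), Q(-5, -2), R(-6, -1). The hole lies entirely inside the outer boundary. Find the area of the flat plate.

169

Outer boundary:
Cross-terms: -9, 108, 14, 112, 166, -50  ⇒  Σ = 341
Area = |Σ|/2 = 170.5.
Hole:
Σ = (6) + (-7) + (4) = 3
Area = |Σ|/2 = 1.5.
Net area = 170.5 − 1.5 = 169.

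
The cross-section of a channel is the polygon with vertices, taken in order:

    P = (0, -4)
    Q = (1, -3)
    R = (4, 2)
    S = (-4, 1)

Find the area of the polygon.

Apply the shoelace (surveyor's) formula: 2A = Σ (x_i·y_{i+1} − x_{i+1}·y_i), indices taken mod 4.
P→Q: (0)(-3) − (1)(-4) = 4
Q→R: (1)(2) − (4)(-3) = 14
R→S: (4)(1) − (-4)(2) = 12
S→P: (-4)(-4) − (0)(1) = 16
Σ = 46
Area = |Σ|/2 = 23.

23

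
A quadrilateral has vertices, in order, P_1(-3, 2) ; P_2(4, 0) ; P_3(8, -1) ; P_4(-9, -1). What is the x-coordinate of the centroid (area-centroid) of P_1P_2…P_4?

Apply the shoelace formula. First the cross-terms c_i = x_i·y_{i+1} − x_{i+1}·y_i:
  -8, -4, -17, -21  ⇒  2A = -50, A = -25.
Then Σ (x_i + x_{i+1})·c_i = 213, so x̄ = 213 / (6·(-25)) = -1.42.

-1.42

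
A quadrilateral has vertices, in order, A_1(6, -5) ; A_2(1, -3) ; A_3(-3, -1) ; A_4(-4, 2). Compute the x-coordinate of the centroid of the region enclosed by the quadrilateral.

Apply the shoelace formula. First the cross-terms c_i = x_i·y_{i+1} − x_{i+1}·y_i:
  -13, -10, -10, 8  ⇒  2A = -25, A = -12.5.
Then Σ (x_i + x_{i+1})·c_i = 15, so x̄ = 15 / (6·(-12.5)) = -0.2.

-0.2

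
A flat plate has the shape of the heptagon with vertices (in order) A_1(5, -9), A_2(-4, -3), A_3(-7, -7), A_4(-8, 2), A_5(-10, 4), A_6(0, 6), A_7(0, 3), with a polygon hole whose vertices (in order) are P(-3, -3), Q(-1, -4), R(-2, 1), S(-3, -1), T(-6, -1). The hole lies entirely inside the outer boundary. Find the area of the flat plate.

Outer boundary:
Σ = (-51) + (7) + (-70) + (-12) + (-60) + (0) + (-15) = -201
Area = |Σ|/2 = 100.5.
Hole:
Apply the surveyor's formula: 2A = Σ (x_i·y_{i+1} − x_{i+1}·y_i), indices taken mod 5.
P→Q: (-3)(-4) − (-1)(-3) = 9
Q→R: (-1)(1) − (-2)(-4) = -9
R→S: (-2)(-1) − (-3)(1) = 5
S→T: (-3)(-1) − (-6)(-1) = -3
T→P: (-6)(-3) − (-3)(-1) = 15
Σ = 17
Area = |Σ|/2 = 8.5.
Net area = 100.5 − 8.5 = 92.

92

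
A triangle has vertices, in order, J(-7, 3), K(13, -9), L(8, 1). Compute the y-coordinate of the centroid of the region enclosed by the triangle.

Apply the shoelace (surveyor's) formula. First the cross-terms c_i = x_i·y_{i+1} − x_{i+1}·y_i:
  24, 85, 31  ⇒  2A = 140, A = 70.
Then Σ (y_i + y_{i+1})·c_i = -700, so ȳ = -700 / (6·70) = -5/3.

-5/3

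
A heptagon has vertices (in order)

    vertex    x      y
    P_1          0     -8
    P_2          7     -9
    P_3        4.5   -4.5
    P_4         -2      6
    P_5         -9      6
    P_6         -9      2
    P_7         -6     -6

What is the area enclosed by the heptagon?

137.5

Apply Gauss's area formula: 2A = Σ (x_i·y_{i+1} − x_{i+1}·y_i), indices taken mod 7.
Cross-terms: 56, 9, 18, 42, 36, 66, 48  ⇒  Σ = 275
Area = |Σ|/2 = 137.5.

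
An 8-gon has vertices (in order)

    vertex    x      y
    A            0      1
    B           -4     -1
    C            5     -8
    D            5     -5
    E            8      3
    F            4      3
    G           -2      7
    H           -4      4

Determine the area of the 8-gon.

Apply Gauss's area formula: 2A = Σ (x_i·y_{i+1} − x_{i+1}·y_i), indices taken mod 8.
Σ = (4) + (37) + (15) + (55) + (12) + (34) + (20) + (-4) = 173
Area = |Σ|/2 = 86.5.

86.5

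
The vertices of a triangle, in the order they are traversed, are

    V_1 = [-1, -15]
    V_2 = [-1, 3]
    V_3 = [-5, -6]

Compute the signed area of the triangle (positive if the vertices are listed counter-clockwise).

Apply Gauss's area formula: 2A = Σ (x_i·y_{i+1} − x_{i+1}·y_i), indices taken mod 3.
V_1→V_2: (-1)(3) − (-1)(-15) = -18
V_2→V_3: (-1)(-6) − (-5)(3) = 21
V_3→V_1: (-5)(-15) − (-1)(-6) = 69
Σ = 72
Signed area = Σ/2 = 36 (positive ⇒ counter-clockwise traversal).

36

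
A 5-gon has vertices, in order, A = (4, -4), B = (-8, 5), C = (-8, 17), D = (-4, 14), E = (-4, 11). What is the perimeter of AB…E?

52

|AB| = √((-12)² + (9)²) = √225 = 15
|BC| = √((0)² + (12)²) = √144 = 12
|CD| = √((4)² + (-3)²) = √25 = 5
|DE| = √((0)² + (-3)²) = √9 = 3
|EA| = √((8)² + (-15)²) = √289 = 17
Perimeter = 15 + 12 + 5 + 3 + 17 = 52.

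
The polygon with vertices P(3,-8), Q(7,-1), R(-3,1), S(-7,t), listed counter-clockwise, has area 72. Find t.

-4

Write out the shoelace sum; only the two edges meeting at S involve t:
2·Area = [((-3)·t − (-7)·1) + ((-7)·(-8) − 3·t)] + 57
       = -6·t + 120 = 144
⇒ t = -4.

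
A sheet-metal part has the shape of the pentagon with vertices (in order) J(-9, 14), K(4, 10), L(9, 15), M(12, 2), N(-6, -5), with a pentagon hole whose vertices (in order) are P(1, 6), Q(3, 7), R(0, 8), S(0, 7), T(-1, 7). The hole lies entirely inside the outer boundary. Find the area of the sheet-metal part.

254

Outer boundary:
Apply Gauss's area formula: 2A = Σ (x_i·y_{i+1} − x_{i+1}·y_i), indices taken mod 5.
Σ = (-146) + (-30) + (-162) + (-48) + (-129) = -515
Area = |Σ|/2 = 257.5.
Hole:
Apply the shoelace formula: 2A = Σ (x_i·y_{i+1} − x_{i+1}·y_i), indices taken mod 5.
P→Q: (1)(7) − (3)(6) = -11
Q→R: (3)(8) − (0)(7) = 24
R→S: (0)(7) − (0)(8) = 0
S→T: (0)(7) − (-1)(7) = 7
T→P: (-1)(6) − (1)(7) = -13
Σ = 7
Area = |Σ|/2 = 3.5.
Net area = 257.5 − 3.5 = 254.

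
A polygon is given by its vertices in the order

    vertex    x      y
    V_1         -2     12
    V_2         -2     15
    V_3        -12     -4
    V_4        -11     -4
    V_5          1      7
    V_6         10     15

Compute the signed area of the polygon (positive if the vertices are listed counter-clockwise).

Apply Gauss's area formula: 2A = Σ (x_i·y_{i+1} − x_{i+1}·y_i), indices taken mod 6.
Cross-terms: -6, 188, 4, -73, -55, 150  ⇒  Σ = 208
Signed area = Σ/2 = 104 (positive ⇒ counter-clockwise traversal).

104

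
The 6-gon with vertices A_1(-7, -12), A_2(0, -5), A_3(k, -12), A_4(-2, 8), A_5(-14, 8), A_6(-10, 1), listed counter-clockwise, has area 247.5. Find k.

Write out the shoelace sum; only the two edges meeting at A_3 involve k:
2·Area = [(0·(-12) − k·(-5)) + (k·8 − (-2)·(-12))] + 324
       = 13·k + 300 = 495
⇒ k = 15.

15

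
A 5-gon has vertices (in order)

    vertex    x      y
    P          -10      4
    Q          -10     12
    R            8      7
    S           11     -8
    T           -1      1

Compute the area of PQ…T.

189

Apply Gauss's area formula: 2A = Σ (x_i·y_{i+1} − x_{i+1}·y_i), indices taken mod 5.
Σ = (-80) + (-166) + (-141) + (3) + (6) = -378
Area = |Σ|/2 = 189.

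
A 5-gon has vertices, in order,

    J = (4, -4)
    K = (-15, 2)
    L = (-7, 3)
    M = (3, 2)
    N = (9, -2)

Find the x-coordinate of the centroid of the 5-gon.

-347/237

Apply the surveyor's formula. First the cross-terms c_i = x_i·y_{i+1} − x_{i+1}·y_i:
  -52, -31, -23, -24, -28  ⇒  2A = -158, A = -79.
Then Σ (x_i + x_{i+1})·c_i = 694, so x̄ = 694 / (6·(-79)) = -347/237.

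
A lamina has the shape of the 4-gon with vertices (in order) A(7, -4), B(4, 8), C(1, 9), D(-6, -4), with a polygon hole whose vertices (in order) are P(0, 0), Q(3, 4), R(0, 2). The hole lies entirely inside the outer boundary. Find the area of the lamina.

98

Outer boundary:
Σ = (72) + (28) + (50) + (52) = 202
Area = |Σ|/2 = 101.
Hole:
Apply the surveyor's formula: 2A = Σ (x_i·y_{i+1} − x_{i+1}·y_i), indices taken mod 3.
P→Q: (0)(4) − (3)(0) = 0
Q→R: (3)(2) − (0)(4) = 6
R→P: (0)(0) − (0)(2) = 0
Σ = 6
Area = |Σ|/2 = 3.
Net area = 101 − 3 = 98.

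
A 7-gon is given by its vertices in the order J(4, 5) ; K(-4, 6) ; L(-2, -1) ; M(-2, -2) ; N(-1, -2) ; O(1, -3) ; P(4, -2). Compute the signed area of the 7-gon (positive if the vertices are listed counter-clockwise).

Apply the shoelace formula: 2A = Σ (x_i·y_{i+1} − x_{i+1}·y_i), indices taken mod 7.
Cross-terms: 44, 16, 2, 2, 5, 10, 28  ⇒  Σ = 107
Signed area = Σ/2 = 53.5 (positive ⇒ counter-clockwise traversal).

53.5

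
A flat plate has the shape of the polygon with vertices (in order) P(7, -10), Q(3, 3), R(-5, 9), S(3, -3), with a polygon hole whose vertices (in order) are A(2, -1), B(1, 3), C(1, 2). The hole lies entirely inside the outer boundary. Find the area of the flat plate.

Outer boundary:
Apply the shoelace (surveyor's) formula: 2A = Σ (x_i·y_{i+1} − x_{i+1}·y_i), indices taken mod 4.
Σ = (51) + (42) + (-12) + (-9) = 72
Area = |Σ|/2 = 36.
Hole:
Apply Gauss's area formula: 2A = Σ (x_i·y_{i+1} − x_{i+1}·y_i), indices taken mod 3.
A→B: (2)(3) − (1)(-1) = 7
B→C: (1)(2) − (1)(3) = -1
C→A: (1)(-1) − (2)(2) = -5
Σ = 1
Area = |Σ|/2 = 0.5.
Net area = 36 − 0.5 = 35.5.

35.5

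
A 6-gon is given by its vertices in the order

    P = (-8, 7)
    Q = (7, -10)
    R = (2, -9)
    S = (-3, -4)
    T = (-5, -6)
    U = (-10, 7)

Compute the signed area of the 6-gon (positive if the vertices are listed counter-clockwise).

-79

Apply the shoelace formula: 2A = Σ (x_i·y_{i+1} − x_{i+1}·y_i), indices taken mod 6.
Σ = (31) + (-43) + (-35) + (-2) + (-95) + (-14) = -158
Signed area = Σ/2 = -79 (negative ⇒ clockwise traversal).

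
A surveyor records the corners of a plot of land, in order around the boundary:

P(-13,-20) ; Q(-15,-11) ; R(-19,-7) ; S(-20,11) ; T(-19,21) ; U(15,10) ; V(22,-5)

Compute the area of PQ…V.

1063

Apply the surveyor's formula: 2A = Σ (x_i·y_{i+1} − x_{i+1}·y_i), indices taken mod 7.
Cross-terms: -157, -104, -349, -211, -505, -295, -505  ⇒  Σ = -2126
Area = |Σ|/2 = 1063.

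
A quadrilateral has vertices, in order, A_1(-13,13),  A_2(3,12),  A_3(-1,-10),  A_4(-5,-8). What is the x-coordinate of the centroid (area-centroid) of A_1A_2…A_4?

-217/53

Apply Gauss's area formula. First the cross-terms c_i = x_i·y_{i+1} − x_{i+1}·y_i:
  -195, -18, -42, -169  ⇒  2A = -424, A = -212.
Then Σ (x_i + x_{i+1})·c_i = 5208, so x̄ = 5208 / (6·(-212)) = -217/53.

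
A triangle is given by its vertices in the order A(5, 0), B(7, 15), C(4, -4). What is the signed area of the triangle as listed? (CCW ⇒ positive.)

3.5

Apply the shoelace (surveyor's) formula: 2A = Σ (x_i·y_{i+1} − x_{i+1}·y_i), indices taken mod 3.
Cross-terms: 75, -88, 20  ⇒  Σ = 7
Signed area = Σ/2 = 3.5 (positive ⇒ counter-clockwise traversal).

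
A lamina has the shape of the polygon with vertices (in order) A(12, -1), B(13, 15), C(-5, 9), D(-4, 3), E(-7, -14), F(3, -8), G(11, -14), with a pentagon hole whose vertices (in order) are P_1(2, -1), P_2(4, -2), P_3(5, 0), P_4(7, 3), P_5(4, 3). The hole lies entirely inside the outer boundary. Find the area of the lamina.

380

Outer boundary:
Σ = (193) + (192) + (21) + (77) + (98) + (46) + (157) = 784
Area = |Σ|/2 = 392.
Hole:
Apply the shoelace formula: 2A = Σ (x_i·y_{i+1} − x_{i+1}·y_i), indices taken mod 5.
Σ = (0) + (10) + (15) + (9) + (-10) = 24
Area = |Σ|/2 = 12.
Net area = 392 − 12 = 380.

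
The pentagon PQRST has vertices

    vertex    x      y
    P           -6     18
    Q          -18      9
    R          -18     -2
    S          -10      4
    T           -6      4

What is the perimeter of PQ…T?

54

|PQ| = √((-12)² + (-9)²) = √225 = 15
|QR| = √((0)² + (-11)²) = √121 = 11
|RS| = √((8)² + (6)²) = √100 = 10
|ST| = √((4)² + (0)²) = √16 = 4
|TP| = √((0)² + (14)²) = √196 = 14
Perimeter = 15 + 11 + 10 + 4 + 14 = 54.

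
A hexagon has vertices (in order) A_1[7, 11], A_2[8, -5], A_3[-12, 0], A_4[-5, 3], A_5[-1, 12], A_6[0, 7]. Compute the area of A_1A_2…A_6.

166

Apply the shoelace formula: 2A = Σ (x_i·y_{i+1} − x_{i+1}·y_i), indices taken mod 6.
Σ = (-123) + (-60) + (-36) + (-57) + (-7) + (-49) = -332
Area = |Σ|/2 = 166.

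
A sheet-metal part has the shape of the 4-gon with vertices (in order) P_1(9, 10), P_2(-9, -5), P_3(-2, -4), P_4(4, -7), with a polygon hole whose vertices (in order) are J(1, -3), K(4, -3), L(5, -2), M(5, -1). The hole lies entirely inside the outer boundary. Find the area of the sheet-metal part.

Outer boundary:
Apply the surveyor's formula: 2A = Σ (x_i·y_{i+1} − x_{i+1}·y_i), indices taken mod 4.
P_1→P_2: (9)(-5) − (-9)(10) = 45
P_2→P_3: (-9)(-4) − (-2)(-5) = 26
P_3→P_4: (-2)(-7) − (4)(-4) = 30
P_4→P_1: (4)(10) − (9)(-7) = 103
Σ = 204
Area = |Σ|/2 = 102.
Hole:
Apply the shoelace (surveyor's) formula: 2A = Σ (x_i·y_{i+1} − x_{i+1}·y_i), indices taken mod 4.
J→K: (1)(-3) − (4)(-3) = 9
K→L: (4)(-2) − (5)(-3) = 7
L→M: (5)(-1) − (5)(-2) = 5
M→J: (5)(-3) − (1)(-1) = -14
Σ = 7
Area = |Σ|/2 = 3.5.
Net area = 102 − 3.5 = 98.5.

98.5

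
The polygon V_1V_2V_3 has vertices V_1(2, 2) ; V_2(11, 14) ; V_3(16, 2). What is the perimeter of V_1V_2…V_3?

|V_1V_2| = √((9)² + (12)²) = √225 = 15
|V_2V_3| = √((5)² + (-12)²) = √169 = 13
|V_3V_1| = √((-14)² + (0)²) = √196 = 14
Perimeter = 15 + 13 + 14 = 42.

42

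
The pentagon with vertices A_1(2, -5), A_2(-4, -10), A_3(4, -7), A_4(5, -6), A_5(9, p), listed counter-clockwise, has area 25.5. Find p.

1

Write out the shoelace sum; only the two edges meeting at A_5 involve p:
2·Area = [(5·p − 9·(-6)) + (9·(-5) − 2·p)] + 39
       = 3·p + 48 = 51
⇒ p = 1.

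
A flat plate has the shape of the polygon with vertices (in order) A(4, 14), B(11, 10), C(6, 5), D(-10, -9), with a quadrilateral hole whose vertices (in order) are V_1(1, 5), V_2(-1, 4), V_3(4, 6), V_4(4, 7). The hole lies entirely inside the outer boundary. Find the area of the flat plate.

Outer boundary:
Cross-terms: -114, -5, -4, -104  ⇒  Σ = -227
Area = |Σ|/2 = 113.5.
Hole:
V_1→V_2: (1)(4) − (-1)(5) = 9
V_2→V_3: (-1)(6) − (4)(4) = -22
V_3→V_4: (4)(7) − (4)(6) = 4
V_4→V_1: (4)(5) − (1)(7) = 13
Σ = 4
Area = |Σ|/2 = 2.
Net area = 113.5 − 2 = 111.5.

111.5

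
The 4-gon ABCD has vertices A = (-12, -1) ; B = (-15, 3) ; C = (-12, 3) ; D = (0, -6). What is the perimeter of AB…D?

|AB| = √((-3)² + (4)²) = √25 = 5
|BC| = √((3)² + (0)²) = √9 = 3
|CD| = √((12)² + (-9)²) = √225 = 15
|DA| = √((-12)² + (5)²) = √169 = 13
Perimeter = 5 + 3 + 15 + 13 = 36.

36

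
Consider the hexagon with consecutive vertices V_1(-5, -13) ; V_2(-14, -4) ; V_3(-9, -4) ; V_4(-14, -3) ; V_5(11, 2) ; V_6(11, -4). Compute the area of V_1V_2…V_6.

197.5

Cross-terms: -162, 20, -29, 5, -66, -163  ⇒  Σ = -395
Area = |Σ|/2 = 197.5.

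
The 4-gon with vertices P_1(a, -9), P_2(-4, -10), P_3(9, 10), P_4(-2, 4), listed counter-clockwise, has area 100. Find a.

The doubled signed area Σ (x_i y_{i+1} − x_{i+1} y_i) is linear in a.
With a=0 it equals 88; the coefficient of a is -14 (from the two edges through P_1).
So -14·a + 88 = 2·100 = 200 ⇒ a = -8.

-8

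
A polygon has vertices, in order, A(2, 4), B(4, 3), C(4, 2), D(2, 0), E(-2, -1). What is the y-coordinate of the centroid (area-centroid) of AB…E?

19/13

Apply the shoelace (surveyor's) formula. First the cross-terms c_i = x_i·y_{i+1} − x_{i+1}·y_i:
  -10, -4, -4, -2, -6  ⇒  2A = -26, A = -13.
Then Σ (y_i + y_{i+1})·c_i = -114, so ȳ = -114 / (6·(-13)) = 19/13.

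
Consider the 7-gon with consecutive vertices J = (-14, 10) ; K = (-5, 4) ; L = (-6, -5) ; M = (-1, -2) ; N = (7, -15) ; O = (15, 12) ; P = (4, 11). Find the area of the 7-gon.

Apply the shoelace formula: 2A = Σ (x_i·y_{i+1} − x_{i+1}·y_i), indices taken mod 7.
Σ = (-6) + (49) + (7) + (29) + (309) + (117) + (194) = 699
Area = |Σ|/2 = 349.5.

349.5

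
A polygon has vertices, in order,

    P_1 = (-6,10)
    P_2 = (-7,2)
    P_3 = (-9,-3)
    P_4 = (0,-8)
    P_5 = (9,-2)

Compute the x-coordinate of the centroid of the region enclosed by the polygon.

Apply the shoelace formula. First the cross-terms c_i = x_i·y_{i+1} − x_{i+1}·y_i:
  58, 39, 72, 72, 78  ⇒  2A = 319, A = 159.5.
Then Σ (x_i + x_{i+1})·c_i = -1144, so x̄ = -1144 / (6·159.5) = -104/87.

-104/87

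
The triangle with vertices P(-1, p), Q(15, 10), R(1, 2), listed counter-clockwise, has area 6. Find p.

0

Write out the shoelace sum; only the two edges meeting at P involve p:
2·Area = [(1·p − (-1)·2) + ((-1)·10 − 15·p)] + 20
       = -14·p + 12 = 12
⇒ p = 0.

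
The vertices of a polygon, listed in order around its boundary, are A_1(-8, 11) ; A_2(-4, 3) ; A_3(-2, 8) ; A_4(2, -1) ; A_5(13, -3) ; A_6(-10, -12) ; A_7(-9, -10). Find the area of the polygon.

193

Apply the surveyor's formula: 2A = Σ (x_i·y_{i+1} − x_{i+1}·y_i), indices taken mod 7.
A_1→A_2: (-8)(3) − (-4)(11) = 20
A_2→A_3: (-4)(8) − (-2)(3) = -26
A_3→A_4: (-2)(-1) − (2)(8) = -14
A_4→A_5: (2)(-3) − (13)(-1) = 7
A_5→A_6: (13)(-12) − (-10)(-3) = -186
A_6→A_7: (-10)(-10) − (-9)(-12) = -8
A_7→A_1: (-9)(11) − (-8)(-10) = -179
Σ = -386
Area = |Σ|/2 = 193.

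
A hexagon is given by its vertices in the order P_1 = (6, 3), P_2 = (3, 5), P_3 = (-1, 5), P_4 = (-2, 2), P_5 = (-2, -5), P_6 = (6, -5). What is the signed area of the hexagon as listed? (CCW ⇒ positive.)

Apply the surveyor's formula: 2A = Σ (x_i·y_{i+1} − x_{i+1}·y_i), indices taken mod 6.
Σ = (21) + (20) + (8) + (14) + (40) + (48) = 151
Signed area = Σ/2 = 75.5 (positive ⇒ counter-clockwise traversal).

75.5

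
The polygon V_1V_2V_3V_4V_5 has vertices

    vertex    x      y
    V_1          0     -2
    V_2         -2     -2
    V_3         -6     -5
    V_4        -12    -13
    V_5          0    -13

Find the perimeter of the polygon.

40

|V_1V_2| = √((-2)² + (0)²) = √4 = 2
|V_2V_3| = √((-4)² + (-3)²) = √25 = 5
|V_3V_4| = √((-6)² + (-8)²) = √100 = 10
|V_4V_5| = √((12)² + (0)²) = √144 = 12
|V_5V_1| = √((0)² + (11)²) = √121 = 11
Perimeter = 2 + 5 + 10 + 12 + 11 = 40.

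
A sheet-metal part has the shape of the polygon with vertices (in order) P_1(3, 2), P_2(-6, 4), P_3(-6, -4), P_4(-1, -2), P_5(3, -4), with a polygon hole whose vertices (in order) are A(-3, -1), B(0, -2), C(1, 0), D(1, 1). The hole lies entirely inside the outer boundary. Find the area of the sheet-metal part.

48.5

Outer boundary:
P_1→P_2: (3)(4) − (-6)(2) = 24
P_2→P_3: (-6)(-4) − (-6)(4) = 48
P_3→P_4: (-6)(-2) − (-1)(-4) = 8
P_4→P_5: (-1)(-4) − (3)(-2) = 10
P_5→P_1: (3)(2) − (3)(-4) = 18
Σ = 108
Area = |Σ|/2 = 54.
Hole:
Apply the shoelace (surveyor's) formula: 2A = Σ (x_i·y_{i+1} − x_{i+1}·y_i), indices taken mod 4.
Σ = (6) + (2) + (1) + (2) = 11
Area = |Σ|/2 = 5.5.
Net area = 54 − 5.5 = 48.5.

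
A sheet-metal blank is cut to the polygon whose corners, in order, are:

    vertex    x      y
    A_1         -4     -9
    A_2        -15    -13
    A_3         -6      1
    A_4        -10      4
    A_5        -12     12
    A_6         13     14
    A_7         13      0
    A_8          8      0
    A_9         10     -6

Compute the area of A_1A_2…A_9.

Apply the shoelace (surveyor's) formula: 2A = Σ (x_i·y_{i+1} − x_{i+1}·y_i), indices taken mod 9.
A_1→A_2: (-4)(-13) − (-15)(-9) = -83
A_2→A_3: (-15)(1) − (-6)(-13) = -93
A_3→A_4: (-6)(4) − (-10)(1) = -14
A_4→A_5: (-10)(12) − (-12)(4) = -72
A_5→A_6: (-12)(14) − (13)(12) = -324
A_6→A_7: (13)(0) − (13)(14) = -182
A_7→A_8: (13)(0) − (8)(0) = 0
A_8→A_9: (8)(-6) − (10)(0) = -48
A_9→A_1: (10)(-9) − (-4)(-6) = -114
Σ = -930
Area = |Σ|/2 = 465.

465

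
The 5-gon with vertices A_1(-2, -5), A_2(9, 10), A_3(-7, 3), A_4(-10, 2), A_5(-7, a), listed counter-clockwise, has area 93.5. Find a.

Write out the shoelace sum; only the two edges meeting at A_5 involve a:
2·Area = [((-10)·a − (-7)·2) + ((-7)·(-5) − (-2)·a)] + 138
       = -8·a + 187 = 187
⇒ a = 0.

0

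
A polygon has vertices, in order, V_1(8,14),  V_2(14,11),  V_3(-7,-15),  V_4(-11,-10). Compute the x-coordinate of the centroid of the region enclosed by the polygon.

Apply the surveyor's formula. First the cross-terms c_i = x_i·y_{i+1} − x_{i+1}·y_i:
  -108, -133, -95, -74  ⇒  2A = -410, A = -205.
Then Σ (x_i + x_{i+1})·c_i = -1375, so x̄ = -1375 / (6·(-205)) = 275/246.

275/246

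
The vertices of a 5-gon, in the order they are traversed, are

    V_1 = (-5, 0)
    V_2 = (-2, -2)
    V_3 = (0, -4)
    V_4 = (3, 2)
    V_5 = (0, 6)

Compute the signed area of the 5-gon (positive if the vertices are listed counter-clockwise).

Cross-terms: 10, 8, 12, 18, 30  ⇒  Σ = 78
Signed area = Σ/2 = 39 (positive ⇒ counter-clockwise traversal).

39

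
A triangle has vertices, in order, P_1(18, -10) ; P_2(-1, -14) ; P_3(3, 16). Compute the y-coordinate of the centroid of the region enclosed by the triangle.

-8/3

Apply the shoelace (surveyor's) formula. First the cross-terms c_i = x_i·y_{i+1} − x_{i+1}·y_i:
  -262, 26, -318  ⇒  2A = -554, A = -277.
Then Σ (y_i + y_{i+1})·c_i = 4432, so ȳ = 4432 / (6·(-277)) = -8/3.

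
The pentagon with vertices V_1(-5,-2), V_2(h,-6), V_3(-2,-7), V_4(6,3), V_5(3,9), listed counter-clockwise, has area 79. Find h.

Write out the shoelace sum; only the two edges meeting at V_2 involve h:
2·Area = [((-5)·(-6) − h·(-2)) + (h·(-7) − (-2)·(-6))] + 120
       = -5·h + 138 = 158
⇒ h = -4.

-4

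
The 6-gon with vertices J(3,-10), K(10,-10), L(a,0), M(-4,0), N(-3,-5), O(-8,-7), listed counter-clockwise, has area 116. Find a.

6

The doubled signed area Σ (x_i y_{i+1} − x_{i+1} y_i) is linear in a.
With a=0 it equals 172; the coefficient of a is 10 (from the two edges through L).
So 10·a + 172 = 2·116 = 232 ⇒ a = 6.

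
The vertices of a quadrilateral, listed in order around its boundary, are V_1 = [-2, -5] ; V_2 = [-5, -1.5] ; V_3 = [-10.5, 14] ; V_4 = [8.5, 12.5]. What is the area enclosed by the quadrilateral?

187.75

V_1→V_2: (-2)(-1.5) − (-5)(-5) = -22
V_2→V_3: (-5)(14) − (-10.5)(-1.5) = -85.75
V_3→V_4: (-10.5)(12.5) − (8.5)(14) = -250.25
V_4→V_1: (8.5)(-5) − (-2)(12.5) = -17.5
Σ = -375.5
Area = |Σ|/2 = 187.75.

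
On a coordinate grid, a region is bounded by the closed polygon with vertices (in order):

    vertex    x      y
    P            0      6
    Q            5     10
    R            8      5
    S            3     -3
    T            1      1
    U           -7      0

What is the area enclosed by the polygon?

Apply the shoelace (surveyor's) formula: 2A = Σ (x_i·y_{i+1} − x_{i+1}·y_i), indices taken mod 6.
P→Q: (0)(10) − (5)(6) = -30
Q→R: (5)(5) − (8)(10) = -55
R→S: (8)(-3) − (3)(5) = -39
S→T: (3)(1) − (1)(-3) = 6
T→U: (1)(0) − (-7)(1) = 7
U→P: (-7)(6) − (0)(0) = -42
Σ = -153
Area = |Σ|/2 = 76.5.

76.5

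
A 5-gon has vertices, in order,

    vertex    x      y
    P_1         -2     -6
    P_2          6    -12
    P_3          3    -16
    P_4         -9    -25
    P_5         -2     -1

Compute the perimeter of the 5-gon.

|P_1P_2| = √((8)² + (-6)²) = √100 = 10
|P_2P_3| = √((-3)² + (-4)²) = √25 = 5
|P_3P_4| = √((-12)² + (-9)²) = √225 = 15
|P_4P_5| = √((7)² + (24)²) = √625 = 25
|P_5P_1| = √((0)² + (-5)²) = √25 = 5
Perimeter = 10 + 5 + 15 + 25 + 5 = 60.

60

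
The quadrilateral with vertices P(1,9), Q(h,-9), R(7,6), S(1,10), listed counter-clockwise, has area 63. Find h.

The doubled signed area Σ (x_i y_{i+1} − x_{i+1} y_i) is linear in h.
With h=0 it equals 117; the coefficient of h is -3 (from the two edges through Q).
So -3·h + 117 = 2·63 = 126 ⇒ h = -3.

-3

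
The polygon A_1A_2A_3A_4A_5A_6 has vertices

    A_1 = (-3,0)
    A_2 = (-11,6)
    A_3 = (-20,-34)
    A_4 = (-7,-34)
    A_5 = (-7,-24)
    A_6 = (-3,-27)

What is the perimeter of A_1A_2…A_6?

|A_1A_2| = √((-8)² + (6)²) = √100 = 10
|A_2A_3| = √((-9)² + (-40)²) = √1681 = 41
|A_3A_4| = √((13)² + (0)²) = √169 = 13
|A_4A_5| = √((0)² + (10)²) = √100 = 10
|A_5A_6| = √((4)² + (-3)²) = √25 = 5
|A_6A_1| = √((0)² + (27)²) = √729 = 27
Perimeter = 10 + 41 + 13 + 10 + 5 + 27 = 106.

106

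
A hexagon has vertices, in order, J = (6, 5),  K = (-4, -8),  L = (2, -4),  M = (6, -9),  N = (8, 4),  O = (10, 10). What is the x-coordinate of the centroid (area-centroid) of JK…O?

229/51

Apply the shoelace (surveyor's) formula. First the cross-terms c_i = x_i·y_{i+1} − x_{i+1}·y_i:
  -28, 32, 6, 96, 40, -10  ⇒  2A = 136, A = 68.
Then Σ (x_i + x_{i+1})·c_i = 1832, so x̄ = 1832 / (6·68) = 229/51.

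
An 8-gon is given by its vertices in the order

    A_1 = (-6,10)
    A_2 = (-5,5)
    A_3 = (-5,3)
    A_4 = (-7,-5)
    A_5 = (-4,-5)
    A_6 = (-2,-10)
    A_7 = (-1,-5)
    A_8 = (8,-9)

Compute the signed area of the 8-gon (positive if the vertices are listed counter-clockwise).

Apply the shoelace (surveyor's) formula: 2A = Σ (x_i·y_{i+1} − x_{i+1}·y_i), indices taken mod 8.
Cross-terms: 20, 10, 46, 15, 30, 0, 49, 26  ⇒  Σ = 196
Signed area = Σ/2 = 98 (positive ⇒ counter-clockwise traversal).

98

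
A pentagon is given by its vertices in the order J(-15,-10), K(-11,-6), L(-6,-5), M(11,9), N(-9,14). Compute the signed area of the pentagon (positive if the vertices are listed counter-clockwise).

J→K: (-15)(-6) − (-11)(-10) = -20
K→L: (-11)(-5) − (-6)(-6) = 19
L→M: (-6)(9) − (11)(-5) = 1
M→N: (11)(14) − (-9)(9) = 235
N→J: (-9)(-10) − (-15)(14) = 300
Σ = 535
Signed area = Σ/2 = 267.5 (positive ⇒ counter-clockwise traversal).

267.5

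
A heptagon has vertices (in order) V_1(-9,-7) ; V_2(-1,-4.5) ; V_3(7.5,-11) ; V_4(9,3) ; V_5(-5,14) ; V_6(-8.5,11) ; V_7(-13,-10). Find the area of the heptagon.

316.875

Apply the shoelace (surveyor's) formula: 2A = Σ (x_i·y_{i+1} − x_{i+1}·y_i), indices taken mod 7.
Σ = (33.5) + (44.75) + (121.5) + (141) + (64) + (228) + (1) = 633.75
Area = |Σ|/2 = 316.875.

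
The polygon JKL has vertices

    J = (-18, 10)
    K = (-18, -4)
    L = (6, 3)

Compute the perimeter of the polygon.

|JK| = √((0)² + (-14)²) = √196 = 14
|KL| = √((24)² + (7)²) = √625 = 25
|LJ| = √((-24)² + (7)²) = √625 = 25
Perimeter = 14 + 25 + 25 = 64.

64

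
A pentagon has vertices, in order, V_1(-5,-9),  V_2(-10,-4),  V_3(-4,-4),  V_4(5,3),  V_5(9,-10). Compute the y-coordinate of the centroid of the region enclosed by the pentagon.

-623/123

Apply the shoelace formula. First the cross-terms c_i = x_i·y_{i+1} − x_{i+1}·y_i:
  -70, 24, 8, -77, -131  ⇒  2A = -246, A = -123.
Then Σ (y_i + y_{i+1})·c_i = 3738, so ȳ = 3738 / (6·(-123)) = -623/123.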